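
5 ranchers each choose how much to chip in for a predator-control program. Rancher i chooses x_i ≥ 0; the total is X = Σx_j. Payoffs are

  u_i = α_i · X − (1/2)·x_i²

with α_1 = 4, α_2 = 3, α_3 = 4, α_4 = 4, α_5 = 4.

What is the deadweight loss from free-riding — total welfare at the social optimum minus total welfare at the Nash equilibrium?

Rancher i's FOC: ∂u_i/∂x_i = α_i − x_i = 0, so x_i* = α_i.
NE contributions = (4, 3, 4, 4, 4); X = 19.
W^NE = (Σα)·X − ½Σα_i² = 19² − ½·73 = 324.5.
Planner sets x_i = Σα_j = 19 for every i, so X^SO = 5·19 = 95.
W^SO = (Σα)·X^SO − ½·5·(Σα)² = (5/2)·19² = 902.5.
Deadweight loss = W^SO − W^NE = 578.

578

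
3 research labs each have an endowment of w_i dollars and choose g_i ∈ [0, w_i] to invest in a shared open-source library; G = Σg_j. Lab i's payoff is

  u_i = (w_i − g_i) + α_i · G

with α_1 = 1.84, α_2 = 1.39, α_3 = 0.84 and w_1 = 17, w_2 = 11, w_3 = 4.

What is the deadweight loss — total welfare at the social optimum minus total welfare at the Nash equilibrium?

∂u_i/∂g_i = α_i − 1, so lab i contributes w_i if α_i > 1, else 0.
α_i > 1 for i ∈ {1, 2}; NE contributions (17, 11, 0), G = 28.
W^NE = Σw_i − G^NE + (Σα_i)·G^NE = 32 + 3.07·28 = 117.96.
Planner: ∂(Σu_j)/∂g_i = Σα_j − 1 = 3.07 > 0, so everyone contributes w_i; G^SO = 32, W^SO = 32 + 3.07·32 = 130.24.
Deadweight loss = 12.28.

12.28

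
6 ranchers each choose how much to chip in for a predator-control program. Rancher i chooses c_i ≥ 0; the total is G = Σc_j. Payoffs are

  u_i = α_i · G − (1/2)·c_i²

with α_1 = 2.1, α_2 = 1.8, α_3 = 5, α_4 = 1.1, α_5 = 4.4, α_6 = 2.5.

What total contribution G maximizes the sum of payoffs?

101.4

Planner FOC: ∂(Σu_j)/∂c_i = (Σα_j) − c_i = 0, so c_i^SO = Σα_j = 16.9 for every i; G^SO = 101.4.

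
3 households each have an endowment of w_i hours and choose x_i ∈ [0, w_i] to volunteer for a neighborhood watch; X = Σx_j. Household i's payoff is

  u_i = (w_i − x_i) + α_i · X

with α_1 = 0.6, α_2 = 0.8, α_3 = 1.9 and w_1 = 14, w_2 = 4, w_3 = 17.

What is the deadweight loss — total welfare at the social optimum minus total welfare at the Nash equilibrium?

41.4

∂u_i/∂x_i = α_i − 1, so household i contributes w_i if α_i > 1, else 0.
α_i > 1 for i ∈ {3}; NE contributions (0, 0, 17), X = 17.
W^NE = Σw_i − X^NE + (Σα_i)·X^NE = 35 + 2.3·17 = 74.1.
Planner: ∂(Σu_j)/∂x_i = Σα_j − 1 = 2.3 > 0, so everyone contributes w_i; X^SO = 35, W^SO = 35 + 2.3·35 = 115.5.
Deadweight loss = 41.4.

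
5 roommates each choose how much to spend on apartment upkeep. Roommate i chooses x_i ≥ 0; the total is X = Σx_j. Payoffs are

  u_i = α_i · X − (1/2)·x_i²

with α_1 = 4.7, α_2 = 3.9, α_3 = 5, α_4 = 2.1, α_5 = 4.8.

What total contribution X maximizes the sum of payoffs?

102.5

Planner FOC: ∂(Σu_j)/∂x_i = (Σα_j) − x_i = 0, so x_i^SO = Σα_j = 20.5 for every i; X^SO = 102.5.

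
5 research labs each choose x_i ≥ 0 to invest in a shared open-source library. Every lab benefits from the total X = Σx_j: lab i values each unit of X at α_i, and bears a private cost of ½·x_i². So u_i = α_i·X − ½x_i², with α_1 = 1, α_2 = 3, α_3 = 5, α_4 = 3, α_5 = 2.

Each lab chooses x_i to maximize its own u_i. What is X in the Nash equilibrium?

Lab i's FOC: ∂u_i/∂x_i = α_i − x_i = 0, so x_i* = α_i.
NE contributions = (1, 3, 5, 3, 2); X = 14.

14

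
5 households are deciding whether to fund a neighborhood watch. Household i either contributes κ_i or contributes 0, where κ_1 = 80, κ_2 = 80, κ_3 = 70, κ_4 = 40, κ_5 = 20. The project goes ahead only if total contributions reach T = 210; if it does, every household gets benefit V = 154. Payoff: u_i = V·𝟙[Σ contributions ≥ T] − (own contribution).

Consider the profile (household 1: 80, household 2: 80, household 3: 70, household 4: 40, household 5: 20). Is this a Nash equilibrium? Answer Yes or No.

Total = 290 ≥ 210: provided.
Household 1 (pledges 80, payoff 74): dropping to 0 → total 210, payoff 154. Profitable deviation.

No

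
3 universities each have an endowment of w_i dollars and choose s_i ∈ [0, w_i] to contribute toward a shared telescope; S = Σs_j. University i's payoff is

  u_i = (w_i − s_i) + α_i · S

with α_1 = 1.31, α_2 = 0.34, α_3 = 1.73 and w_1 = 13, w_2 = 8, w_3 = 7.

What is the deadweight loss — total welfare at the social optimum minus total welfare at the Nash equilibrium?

19.04

∂u_i/∂s_i = α_i − 1, so university i contributes w_i if α_i > 1, else 0.
α_i > 1 for i ∈ {1, 3}; NE contributions (13, 0, 7), S = 20.
W^NE = Σw_i − S^NE + (Σα_i)·S^NE = 28 + 2.38·20 = 75.6.
Planner: ∂(Σu_j)/∂s_i = Σα_j − 1 = 2.38 > 0, so everyone contributes w_i; S^SO = 28, W^SO = 28 + 2.38·28 = 94.64.
Deadweight loss = 19.04.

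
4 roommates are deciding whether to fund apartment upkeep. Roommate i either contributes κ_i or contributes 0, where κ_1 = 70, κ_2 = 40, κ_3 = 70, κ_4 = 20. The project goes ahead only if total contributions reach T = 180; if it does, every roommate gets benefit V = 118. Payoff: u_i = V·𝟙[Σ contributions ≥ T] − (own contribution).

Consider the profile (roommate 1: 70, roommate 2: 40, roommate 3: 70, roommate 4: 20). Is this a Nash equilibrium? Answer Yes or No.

No

Total = 200 ≥ 180: provided.
Roommate 1 (pledges 70, payoff 48): dropping to 0 → total 130, payoff 0. No gain.
Roommate 2 (pledges 40, payoff 78): dropping to 0 → total 160, payoff 0. No gain.
Roommate 3 (pledges 70, payoff 48): dropping to 0 → total 130, payoff 0. No gain.
Roommate 4 (pledges 20, payoff 98): dropping to 0 → total 180, payoff 118. Profitable deviation.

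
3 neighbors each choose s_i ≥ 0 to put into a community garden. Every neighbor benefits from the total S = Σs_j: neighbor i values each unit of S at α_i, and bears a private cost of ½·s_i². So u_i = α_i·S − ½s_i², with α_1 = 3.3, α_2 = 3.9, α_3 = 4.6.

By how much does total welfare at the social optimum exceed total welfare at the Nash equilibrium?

Neighbor i's FOC: ∂u_i/∂s_i = α_i − s_i = 0, so s_i* = α_i.
NE contributions = (3.3, 3.9, 4.6); S = 11.8.
W^NE = (Σα)·S − ½Σα_i² = 11.8² − ½·47.26 = 115.61.
Planner sets s_i = Σα_j = 11.8 for every i, so S^SO = 3·11.8 = 35.4.
W^SO = (Σα)·S^SO − ½·3·(Σα)² = (3/2)·11.8² = 208.86.
Deadweight loss = W^SO − W^NE = 93.25.

93.25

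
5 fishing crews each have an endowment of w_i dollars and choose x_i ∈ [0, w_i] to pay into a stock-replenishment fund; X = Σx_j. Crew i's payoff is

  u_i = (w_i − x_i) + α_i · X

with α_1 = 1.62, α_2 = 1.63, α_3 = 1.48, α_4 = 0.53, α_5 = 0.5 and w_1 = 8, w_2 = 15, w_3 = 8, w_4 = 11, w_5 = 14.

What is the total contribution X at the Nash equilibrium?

∂u_i/∂x_i = α_i − 1, so crew i contributes w_i if α_i > 1, else 0.
α_i > 1 for i ∈ {1, 2, 3}; NE contributions (8, 15, 8, 0, 0), X = 31.

31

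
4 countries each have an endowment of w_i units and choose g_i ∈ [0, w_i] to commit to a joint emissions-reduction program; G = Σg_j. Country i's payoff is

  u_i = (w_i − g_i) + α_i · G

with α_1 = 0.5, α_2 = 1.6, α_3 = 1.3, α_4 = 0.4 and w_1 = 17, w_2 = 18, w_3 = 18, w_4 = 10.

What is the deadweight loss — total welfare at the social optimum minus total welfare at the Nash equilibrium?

∂u_i/∂g_i = α_i − 1, so country i contributes w_i if α_i > 1, else 0.
α_i > 1 for i ∈ {2, 3}; NE contributions (0, 18, 18, 0), G = 36.
W^NE = Σw_i − G^NE + (Σα_i)·G^NE = 63 + 2.8·36 = 163.8.
Planner: ∂(Σu_j)/∂g_i = Σα_j − 1 = 2.8 > 0, so everyone contributes w_i; G^SO = 63, W^SO = 63 + 2.8·63 = 239.4.
Deadweight loss = 75.6.

75.6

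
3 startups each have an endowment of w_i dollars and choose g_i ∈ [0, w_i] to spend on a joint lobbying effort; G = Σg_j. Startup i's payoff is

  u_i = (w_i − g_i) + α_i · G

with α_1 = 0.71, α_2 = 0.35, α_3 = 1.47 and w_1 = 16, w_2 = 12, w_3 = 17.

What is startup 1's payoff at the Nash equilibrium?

28.07

∂u_i/∂g_i = α_i − 1, so startup i contributes w_i if α_i > 1, else 0.
α_i > 1 for i ∈ {3}; NE contributions (0, 0, 17), G = 17.
u_1 = (16 − 0) + 0.71·17 = 28.07.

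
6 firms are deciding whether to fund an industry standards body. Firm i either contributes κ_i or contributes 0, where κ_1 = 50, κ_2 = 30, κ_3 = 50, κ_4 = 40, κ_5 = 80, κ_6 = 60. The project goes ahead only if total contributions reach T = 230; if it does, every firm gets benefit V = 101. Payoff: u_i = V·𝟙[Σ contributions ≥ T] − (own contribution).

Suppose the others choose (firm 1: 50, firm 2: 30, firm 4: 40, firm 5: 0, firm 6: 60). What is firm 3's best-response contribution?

50

Others' total = 180. Contributing 50 brings total to 230 ≥ 230: gain V − κ_3 = 51.
Best response: 50.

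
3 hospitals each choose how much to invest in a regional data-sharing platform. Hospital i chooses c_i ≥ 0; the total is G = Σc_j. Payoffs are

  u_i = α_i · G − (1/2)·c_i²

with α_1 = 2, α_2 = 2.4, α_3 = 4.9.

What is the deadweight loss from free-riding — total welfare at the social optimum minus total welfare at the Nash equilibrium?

60.13

Hospital i's FOC: ∂u_i/∂c_i = α_i − c_i = 0, so c_i* = α_i.
NE contributions = (2, 2.4, 4.9); G = 9.3.
W^NE = (Σα)·G − ½Σα_i² = 9.3² − ½·33.77 = 69.605.
Planner sets c_i = Σα_j = 9.3 for every i, so G^SO = 3·9.3 = 27.9.
W^SO = (Σα)·G^SO − ½·3·(Σα)² = (3/2)·9.3² = 129.735.
Deadweight loss = W^SO − W^NE = 60.13.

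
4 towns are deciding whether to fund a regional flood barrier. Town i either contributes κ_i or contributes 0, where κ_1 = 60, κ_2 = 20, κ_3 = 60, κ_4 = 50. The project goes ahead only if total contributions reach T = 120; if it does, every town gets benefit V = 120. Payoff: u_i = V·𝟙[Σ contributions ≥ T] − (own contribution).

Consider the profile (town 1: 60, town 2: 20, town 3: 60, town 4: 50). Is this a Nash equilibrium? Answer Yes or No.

Total = 190 ≥ 120: provided.
Town 1 (pledges 60, payoff 60): dropping to 0 → total 130, payoff 120. Profitable deviation.

No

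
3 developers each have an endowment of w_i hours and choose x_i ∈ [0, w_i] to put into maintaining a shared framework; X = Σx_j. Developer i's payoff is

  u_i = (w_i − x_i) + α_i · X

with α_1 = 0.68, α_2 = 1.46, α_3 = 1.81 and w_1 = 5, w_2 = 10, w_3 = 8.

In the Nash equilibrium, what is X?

∂u_i/∂x_i = α_i − 1, so developer i contributes w_i if α_i > 1, else 0.
α_i > 1 for i ∈ {2, 3}; NE contributions (0, 10, 8), X = 18.

18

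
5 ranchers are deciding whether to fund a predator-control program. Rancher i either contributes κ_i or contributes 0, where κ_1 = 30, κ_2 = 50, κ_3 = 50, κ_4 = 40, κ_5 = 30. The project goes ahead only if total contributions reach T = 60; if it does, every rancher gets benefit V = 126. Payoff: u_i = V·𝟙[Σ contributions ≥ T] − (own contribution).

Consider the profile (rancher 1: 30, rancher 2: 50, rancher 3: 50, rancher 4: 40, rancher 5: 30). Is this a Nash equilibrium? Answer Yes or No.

No

Total = 200 ≥ 60: provided.
Rancher 1 (pledges 30, payoff 96): dropping to 0 → total 170, payoff 126. Profitable deviation.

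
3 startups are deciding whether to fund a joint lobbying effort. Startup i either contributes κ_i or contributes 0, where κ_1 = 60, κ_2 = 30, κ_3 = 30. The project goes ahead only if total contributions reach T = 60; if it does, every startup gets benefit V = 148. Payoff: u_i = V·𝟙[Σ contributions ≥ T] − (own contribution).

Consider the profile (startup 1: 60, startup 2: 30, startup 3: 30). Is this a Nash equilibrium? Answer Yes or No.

No

Total = 120 ≥ 60: provided.
Startup 1 (pledges 60, payoff 88): dropping to 0 → total 60, payoff 148. Profitable deviation.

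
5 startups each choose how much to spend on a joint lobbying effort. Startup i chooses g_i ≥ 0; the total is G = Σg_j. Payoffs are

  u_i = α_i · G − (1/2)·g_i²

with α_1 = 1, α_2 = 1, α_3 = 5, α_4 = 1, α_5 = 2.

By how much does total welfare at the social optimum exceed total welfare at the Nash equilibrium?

Startup i's FOC: ∂u_i/∂g_i = α_i − g_i = 0, so g_i* = α_i.
NE contributions = (1, 1, 5, 1, 2); G = 10.
W^NE = (Σα)·G − ½Σα_i² = 10² − ½·32 = 84.
Planner sets g_i = Σα_j = 10 for every i, so G^SO = 5·10 = 50.
W^SO = (Σα)·G^SO − ½·5·(Σα)² = (5/2)·10² = 250.
Deadweight loss = W^SO − W^NE = 166.

166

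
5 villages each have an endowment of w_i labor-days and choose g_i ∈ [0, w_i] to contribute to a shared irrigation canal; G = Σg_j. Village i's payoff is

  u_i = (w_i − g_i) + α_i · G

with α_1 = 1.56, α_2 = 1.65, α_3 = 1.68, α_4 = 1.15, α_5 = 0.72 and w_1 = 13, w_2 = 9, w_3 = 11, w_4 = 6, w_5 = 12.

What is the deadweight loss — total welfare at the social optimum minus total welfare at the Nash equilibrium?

∂u_i/∂g_i = α_i − 1, so village i contributes w_i if α_i > 1, else 0.
α_i > 1 for i ∈ {1, 2, 3, 4}; NE contributions (13, 9, 11, 6, 0), G = 39.
W^NE = Σw_i − G^NE + (Σα_i)·G^NE = 51 + 5.76·39 = 275.64.
Planner: ∂(Σu_j)/∂g_i = Σα_j − 1 = 5.76 > 0, so everyone contributes w_i; G^SO = 51, W^SO = 51 + 5.76·51 = 344.76.
Deadweight loss = 69.12.

69.12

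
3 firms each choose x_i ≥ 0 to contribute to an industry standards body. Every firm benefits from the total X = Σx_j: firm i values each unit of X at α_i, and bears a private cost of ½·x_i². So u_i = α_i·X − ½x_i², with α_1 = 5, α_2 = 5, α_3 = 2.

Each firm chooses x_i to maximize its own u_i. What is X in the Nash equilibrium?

Firm i's FOC: ∂u_i/∂x_i = α_i − x_i = 0, so x_i* = α_i.
NE contributions = (5, 5, 2); X = 12.

12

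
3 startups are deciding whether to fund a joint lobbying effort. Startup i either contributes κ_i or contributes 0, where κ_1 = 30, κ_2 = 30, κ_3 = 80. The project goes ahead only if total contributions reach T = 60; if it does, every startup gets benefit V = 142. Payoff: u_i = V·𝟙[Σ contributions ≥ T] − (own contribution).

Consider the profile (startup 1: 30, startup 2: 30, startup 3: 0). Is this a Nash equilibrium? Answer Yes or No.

Total = 60 ≥ 60: provided.
Startup 1 (pledges 30, payoff 112): dropping to 0 → total 30, payoff 0. No gain.
Startup 2 (pledges 30, payoff 112): dropping to 0 → total 30, payoff 0. No gain.
Startup 3 (pledges 0, payoff 142): pledging 80 → total 140, payoff 62. No gain.

Yes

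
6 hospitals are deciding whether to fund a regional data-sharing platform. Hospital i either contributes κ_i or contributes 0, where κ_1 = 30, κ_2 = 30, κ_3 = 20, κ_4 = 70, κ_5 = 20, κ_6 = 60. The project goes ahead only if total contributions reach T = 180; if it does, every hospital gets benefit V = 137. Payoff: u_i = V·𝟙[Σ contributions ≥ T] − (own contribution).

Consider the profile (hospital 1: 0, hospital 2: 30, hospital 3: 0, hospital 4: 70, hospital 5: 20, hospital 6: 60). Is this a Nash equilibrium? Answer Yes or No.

Total = 180 ≥ 180: provided.
Hospital 1 (pledges 0, payoff 137): pledging 30 → total 210, payoff 107. No gain.
Hospital 2 (pledges 30, payoff 107): dropping to 0 → total 150, payoff 0. No gain.
Hospital 3 (pledges 0, payoff 137): pledging 20 → total 200, payoff 117. No gain.
Hospital 4 (pledges 70, payoff 67): dropping to 0 → total 110, payoff 0. No gain.
Hospital 5 (pledges 20, payoff 117): dropping to 0 → total 160, payoff 0. No gain.
Hospital 6 (pledges 60, payoff 77): dropping to 0 → total 120, payoff 0. No gain.

Yes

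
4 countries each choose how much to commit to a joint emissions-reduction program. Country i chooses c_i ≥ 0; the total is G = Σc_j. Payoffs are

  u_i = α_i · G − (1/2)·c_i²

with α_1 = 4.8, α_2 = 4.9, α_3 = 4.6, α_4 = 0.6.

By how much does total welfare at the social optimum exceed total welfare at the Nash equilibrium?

256.295

Country i's FOC: ∂u_i/∂c_i = α_i − c_i = 0, so c_i* = α_i.
NE contributions = (4.8, 4.9, 4.6, 0.6); G = 14.9.
W^NE = (Σα)·G − ½Σα_i² = 14.9² − ½·68.57 = 187.725.
Planner sets c_i = Σα_j = 14.9 for every i, so G^SO = 4·14.9 = 59.6.
W^SO = (Σα)·G^SO − ½·4·(Σα)² = (4/2)·14.9² = 444.02.
Deadweight loss = W^SO − W^NE = 256.295.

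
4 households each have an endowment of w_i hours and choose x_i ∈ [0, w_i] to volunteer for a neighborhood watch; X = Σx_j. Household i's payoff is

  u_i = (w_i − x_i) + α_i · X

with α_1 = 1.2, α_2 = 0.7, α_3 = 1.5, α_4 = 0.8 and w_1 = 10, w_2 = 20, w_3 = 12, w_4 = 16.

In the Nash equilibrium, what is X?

22

∂u_i/∂x_i = α_i − 1, so household i contributes w_i if α_i > 1, else 0.
α_i > 1 for i ∈ {1, 3}; NE contributions (10, 0, 12, 0), X = 22.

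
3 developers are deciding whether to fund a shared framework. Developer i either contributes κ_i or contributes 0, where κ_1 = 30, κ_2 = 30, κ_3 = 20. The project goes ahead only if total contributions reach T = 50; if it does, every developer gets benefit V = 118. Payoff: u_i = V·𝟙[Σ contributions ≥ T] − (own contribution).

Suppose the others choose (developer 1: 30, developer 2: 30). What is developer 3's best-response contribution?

0

Others' total = 60 ≥ 50; contributing adds cost 20 for no extra benefit.
Best response: 0.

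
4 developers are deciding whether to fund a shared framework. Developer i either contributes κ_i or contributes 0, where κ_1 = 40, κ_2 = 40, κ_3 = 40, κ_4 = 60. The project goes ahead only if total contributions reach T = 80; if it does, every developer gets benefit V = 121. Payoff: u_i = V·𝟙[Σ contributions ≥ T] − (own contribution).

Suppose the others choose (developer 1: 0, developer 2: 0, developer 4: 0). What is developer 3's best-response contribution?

Others' total = 0. Even contributing 40 gives 40 < 80: no benefit either way.
Best response: 0.

0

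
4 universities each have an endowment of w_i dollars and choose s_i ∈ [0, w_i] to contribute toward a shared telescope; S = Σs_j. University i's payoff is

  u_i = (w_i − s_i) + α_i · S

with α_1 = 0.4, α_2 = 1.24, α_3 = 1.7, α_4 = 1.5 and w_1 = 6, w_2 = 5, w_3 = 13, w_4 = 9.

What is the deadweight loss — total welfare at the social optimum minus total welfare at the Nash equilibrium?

23.04

∂u_i/∂s_i = α_i − 1, so university i contributes w_i if α_i > 1, else 0.
α_i > 1 for i ∈ {2, 3, 4}; NE contributions (0, 5, 13, 9), S = 27.
W^NE = Σw_i − S^NE + (Σα_i)·S^NE = 33 + 3.84·27 = 136.68.
Planner: ∂(Σu_j)/∂s_i = Σα_j − 1 = 3.84 > 0, so everyone contributes w_i; S^SO = 33, W^SO = 33 + 3.84·33 = 159.72.
Deadweight loss = 23.04.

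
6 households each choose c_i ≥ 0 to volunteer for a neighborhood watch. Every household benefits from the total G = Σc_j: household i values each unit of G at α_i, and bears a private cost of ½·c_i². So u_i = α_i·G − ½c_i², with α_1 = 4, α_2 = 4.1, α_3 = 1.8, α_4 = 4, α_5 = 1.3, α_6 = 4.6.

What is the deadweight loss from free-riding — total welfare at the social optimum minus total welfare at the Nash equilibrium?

Household i's FOC: ∂u_i/∂c_i = α_i − c_i = 0, so c_i* = α_i.
NE contributions = (4, 4.1, 1.8, 4, 1.3, 4.6); G = 19.8.
W^NE = (Σα)·G − ½Σα_i² = 19.8² − ½·74.9 = 354.59.
Planner sets c_i = Σα_j = 19.8 for every i, so G^SO = 6·19.8 = 118.8.
W^SO = (Σα)·G^SO − ½·6·(Σα)² = (6/2)·19.8² = 1176.12.
Deadweight loss = W^SO − W^NE = 821.53.

821.53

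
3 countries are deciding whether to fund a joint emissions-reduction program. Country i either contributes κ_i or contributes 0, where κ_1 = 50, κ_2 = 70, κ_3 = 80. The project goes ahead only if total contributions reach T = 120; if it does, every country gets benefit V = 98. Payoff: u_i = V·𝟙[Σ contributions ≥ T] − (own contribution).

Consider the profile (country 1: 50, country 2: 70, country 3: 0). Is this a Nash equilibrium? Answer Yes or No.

Yes

Total = 120 ≥ 120: provided.
Country 1 (pledges 50, payoff 48): dropping to 0 → total 70, payoff 0. No gain.
Country 2 (pledges 70, payoff 28): dropping to 0 → total 50, payoff 0. No gain.
Country 3 (pledges 0, payoff 98): pledging 80 → total 200, payoff 18. No gain.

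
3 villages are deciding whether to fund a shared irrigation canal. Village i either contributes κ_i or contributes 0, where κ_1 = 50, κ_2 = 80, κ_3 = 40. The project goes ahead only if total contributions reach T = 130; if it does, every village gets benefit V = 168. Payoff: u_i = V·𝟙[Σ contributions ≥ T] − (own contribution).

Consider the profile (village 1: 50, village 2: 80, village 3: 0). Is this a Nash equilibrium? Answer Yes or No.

Yes

Total = 130 ≥ 130: provided.
Village 1 (pledges 50, payoff 118): dropping to 0 → total 80, payoff 0. No gain.
Village 2 (pledges 80, payoff 88): dropping to 0 → total 50, payoff 0. No gain.
Village 3 (pledges 0, payoff 168): pledging 40 → total 170, payoff 128. No gain.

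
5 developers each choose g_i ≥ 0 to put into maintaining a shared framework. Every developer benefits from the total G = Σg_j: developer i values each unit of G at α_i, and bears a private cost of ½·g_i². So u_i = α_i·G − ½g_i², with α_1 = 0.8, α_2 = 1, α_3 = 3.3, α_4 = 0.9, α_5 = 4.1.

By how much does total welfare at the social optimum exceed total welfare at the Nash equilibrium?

168.09

Developer i's FOC: ∂u_i/∂g_i = α_i − g_i = 0, so g_i* = α_i.
NE contributions = (0.8, 1, 3.3, 0.9, 4.1); G = 10.1.
W^NE = (Σα)·G − ½Σα_i² = 10.1² − ½·30.15 = 86.935.
Planner sets g_i = Σα_j = 10.1 for every i, so G^SO = 5·10.1 = 50.5.
W^SO = (Σα)·G^SO − ½·5·(Σα)² = (5/2)·10.1² = 255.025.
Deadweight loss = W^SO − W^NE = 168.09.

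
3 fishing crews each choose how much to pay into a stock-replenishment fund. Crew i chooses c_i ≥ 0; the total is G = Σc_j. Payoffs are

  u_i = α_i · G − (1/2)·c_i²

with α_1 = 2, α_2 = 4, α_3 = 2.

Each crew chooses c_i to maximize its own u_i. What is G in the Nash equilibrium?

Crew i's FOC: ∂u_i/∂c_i = α_i − c_i = 0, so c_i* = α_i.
NE contributions = (2, 4, 2); G = 8.

8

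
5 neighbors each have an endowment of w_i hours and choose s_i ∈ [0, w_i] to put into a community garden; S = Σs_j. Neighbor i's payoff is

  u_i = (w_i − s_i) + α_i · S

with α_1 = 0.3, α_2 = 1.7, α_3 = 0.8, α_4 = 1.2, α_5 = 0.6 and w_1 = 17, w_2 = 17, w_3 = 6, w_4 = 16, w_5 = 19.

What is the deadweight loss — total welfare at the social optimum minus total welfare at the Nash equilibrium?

∂u_i/∂s_i = α_i − 1, so neighbor i contributes w_i if α_i > 1, else 0.
α_i > 1 for i ∈ {2, 4}; NE contributions (0, 17, 0, 16, 0), S = 33.
W^NE = Σw_i − S^NE + (Σα_i)·S^NE = 75 + 3.6·33 = 193.8.
Planner: ∂(Σu_j)/∂s_i = Σα_j − 1 = 3.6 > 0, so everyone contributes w_i; S^SO = 75, W^SO = 75 + 3.6·75 = 345.
Deadweight loss = 151.2.

151.2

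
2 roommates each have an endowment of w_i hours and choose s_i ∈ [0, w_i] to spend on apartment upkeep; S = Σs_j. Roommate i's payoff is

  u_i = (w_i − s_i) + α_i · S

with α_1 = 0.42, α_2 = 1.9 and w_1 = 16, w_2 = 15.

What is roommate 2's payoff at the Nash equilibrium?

28.5

∂u_i/∂s_i = α_i − 1, so roommate i contributes w_i if α_i > 1, else 0.
α_i > 1 for i ∈ {2}; NE contributions (0, 15), S = 15.
u_2 = (15 − 15) + 1.9·15 = 28.5.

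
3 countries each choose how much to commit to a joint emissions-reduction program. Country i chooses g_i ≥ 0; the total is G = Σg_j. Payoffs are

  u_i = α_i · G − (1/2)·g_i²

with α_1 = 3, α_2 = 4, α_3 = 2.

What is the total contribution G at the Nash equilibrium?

9

Country i's FOC: ∂u_i/∂g_i = α_i − g_i = 0, so g_i* = α_i.
NE contributions = (3, 4, 2); G = 9.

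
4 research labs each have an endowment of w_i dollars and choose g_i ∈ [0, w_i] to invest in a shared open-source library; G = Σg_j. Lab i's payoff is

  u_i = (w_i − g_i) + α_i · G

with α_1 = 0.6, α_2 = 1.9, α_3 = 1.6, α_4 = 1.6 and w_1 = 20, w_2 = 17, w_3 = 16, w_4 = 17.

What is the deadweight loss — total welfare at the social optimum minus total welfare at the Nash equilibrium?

∂u_i/∂g_i = α_i − 1, so lab i contributes w_i if α_i > 1, else 0.
α_i > 1 for i ∈ {2, 3, 4}; NE contributions (0, 17, 16, 17), G = 50.
W^NE = Σw_i − G^NE + (Σα_i)·G^NE = 70 + 4.7·50 = 305.
Planner: ∂(Σu_j)/∂g_i = Σα_j − 1 = 4.7 > 0, so everyone contributes w_i; G^SO = 70, W^SO = 70 + 4.7·70 = 399.
Deadweight loss = 94.

94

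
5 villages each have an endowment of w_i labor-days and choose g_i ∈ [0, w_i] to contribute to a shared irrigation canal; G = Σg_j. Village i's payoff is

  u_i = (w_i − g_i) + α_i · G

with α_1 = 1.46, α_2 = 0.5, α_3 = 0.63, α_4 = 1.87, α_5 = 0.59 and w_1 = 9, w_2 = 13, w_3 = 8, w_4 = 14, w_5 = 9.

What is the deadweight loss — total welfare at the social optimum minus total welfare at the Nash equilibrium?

121.5

∂u_i/∂g_i = α_i − 1, so village i contributes w_i if α_i > 1, else 0.
α_i > 1 for i ∈ {1, 4}; NE contributions (9, 0, 0, 14, 0), G = 23.
W^NE = Σw_i − G^NE + (Σα_i)·G^NE = 53 + 4.05·23 = 146.15.
Planner: ∂(Σu_j)/∂g_i = Σα_j − 1 = 4.05 > 0, so everyone contributes w_i; G^SO = 53, W^SO = 53 + 4.05·53 = 267.65.
Deadweight loss = 121.5.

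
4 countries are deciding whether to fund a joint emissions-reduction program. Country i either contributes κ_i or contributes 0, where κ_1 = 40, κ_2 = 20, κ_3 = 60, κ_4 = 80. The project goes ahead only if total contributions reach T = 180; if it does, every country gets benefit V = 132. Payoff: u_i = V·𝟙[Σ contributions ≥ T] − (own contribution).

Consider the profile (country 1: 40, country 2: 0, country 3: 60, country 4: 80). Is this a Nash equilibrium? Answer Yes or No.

Total = 180 ≥ 180: provided.
Country 1 (pledges 40, payoff 92): dropping to 0 → total 140, payoff 0. No gain.
Country 2 (pledges 0, payoff 132): pledging 20 → total 200, payoff 112. No gain.
Country 3 (pledges 60, payoff 72): dropping to 0 → total 120, payoff 0. No gain.
Country 4 (pledges 80, payoff 52): dropping to 0 → total 100, payoff 0. No gain.

Yes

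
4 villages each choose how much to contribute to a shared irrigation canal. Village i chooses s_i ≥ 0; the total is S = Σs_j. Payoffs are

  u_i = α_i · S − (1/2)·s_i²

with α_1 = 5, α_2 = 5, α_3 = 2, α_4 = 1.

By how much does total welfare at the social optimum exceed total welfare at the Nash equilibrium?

Village i's FOC: ∂u_i/∂s_i = α_i − s_i = 0, so s_i* = α_i.
NE contributions = (5, 5, 2, 1); S = 13.
W^NE = (Σα)·S − ½Σα_i² = 13² − ½·55 = 141.5.
Planner sets s_i = Σα_j = 13 for every i, so S^SO = 4·13 = 52.
W^SO = (Σα)·S^SO − ½·4·(Σα)² = (4/2)·13² = 338.
Deadweight loss = W^SO − W^NE = 196.5.

196.5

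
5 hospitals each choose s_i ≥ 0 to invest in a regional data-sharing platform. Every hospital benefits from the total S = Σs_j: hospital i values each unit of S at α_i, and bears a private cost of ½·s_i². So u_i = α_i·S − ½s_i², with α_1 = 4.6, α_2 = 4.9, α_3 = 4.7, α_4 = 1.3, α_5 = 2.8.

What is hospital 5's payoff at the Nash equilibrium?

47.32

Hospital i's FOC: ∂u_i/∂s_i = α_i − s_i = 0, so s_i* = α_i.
NE contributions = (4.6, 4.9, 4.7, 1.3, 2.8); S = 18.3.
u_5 = α_5·S − ½·(s_5)² = 2.8·18.3 − ½·2.8² = 47.32.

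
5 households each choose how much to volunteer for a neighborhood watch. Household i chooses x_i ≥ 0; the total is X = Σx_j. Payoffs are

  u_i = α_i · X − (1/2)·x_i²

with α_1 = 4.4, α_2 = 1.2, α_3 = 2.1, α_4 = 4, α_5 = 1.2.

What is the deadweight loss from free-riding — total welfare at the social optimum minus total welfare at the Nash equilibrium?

Household i's FOC: ∂u_i/∂x_i = α_i − x_i = 0, so x_i* = α_i.
NE contributions = (4.4, 1.2, 2.1, 4, 1.2); X = 12.9.
W^NE = (Σα)·X − ½Σα_i² = 12.9² − ½·42.65 = 145.085.
Planner sets x_i = Σα_j = 12.9 for every i, so X^SO = 5·12.9 = 64.5.
W^SO = (Σα)·X^SO − ½·5·(Σα)² = (5/2)·12.9² = 416.025.
Deadweight loss = W^SO − W^NE = 270.94.

270.94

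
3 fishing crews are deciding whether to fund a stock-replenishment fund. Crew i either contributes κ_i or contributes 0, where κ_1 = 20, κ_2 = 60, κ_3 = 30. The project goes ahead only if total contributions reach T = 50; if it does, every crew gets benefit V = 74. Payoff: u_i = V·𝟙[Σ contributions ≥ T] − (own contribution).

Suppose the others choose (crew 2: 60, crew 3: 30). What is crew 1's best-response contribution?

0

Others' total = 90 ≥ 50; contributing adds cost 20 for no extra benefit.
Best response: 0.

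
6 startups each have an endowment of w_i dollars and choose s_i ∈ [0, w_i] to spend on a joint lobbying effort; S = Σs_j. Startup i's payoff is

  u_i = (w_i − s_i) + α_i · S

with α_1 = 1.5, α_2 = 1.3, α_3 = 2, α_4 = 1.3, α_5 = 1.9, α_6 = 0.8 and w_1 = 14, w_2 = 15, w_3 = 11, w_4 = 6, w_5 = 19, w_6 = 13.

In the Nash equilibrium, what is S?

∂u_i/∂s_i = α_i − 1, so startup i contributes w_i if α_i > 1, else 0.
α_i > 1 for i ∈ {1, 2, 3, 4, 5}; NE contributions (14, 15, 11, 6, 19, 0), S = 65.

65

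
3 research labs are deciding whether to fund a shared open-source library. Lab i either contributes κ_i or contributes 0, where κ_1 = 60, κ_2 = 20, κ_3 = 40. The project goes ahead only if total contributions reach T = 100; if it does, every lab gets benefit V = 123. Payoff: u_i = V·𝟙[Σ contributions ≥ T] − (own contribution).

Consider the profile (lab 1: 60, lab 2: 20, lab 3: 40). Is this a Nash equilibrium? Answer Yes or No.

No

Total = 120 ≥ 100: provided.
Lab 1 (pledges 60, payoff 63): dropping to 0 → total 60, payoff 0. No gain.
Lab 2 (pledges 20, payoff 103): dropping to 0 → total 100, payoff 123. Profitable deviation.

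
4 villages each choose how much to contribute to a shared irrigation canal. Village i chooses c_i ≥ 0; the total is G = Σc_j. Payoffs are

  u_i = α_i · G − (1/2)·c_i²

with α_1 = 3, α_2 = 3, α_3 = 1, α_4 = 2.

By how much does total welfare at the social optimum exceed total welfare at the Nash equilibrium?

92.5

Village i's FOC: ∂u_i/∂c_i = α_i − c_i = 0, so c_i* = α_i.
NE contributions = (3, 3, 1, 2); G = 9.
W^NE = (Σα)·G − ½Σα_i² = 9² − ½·23 = 69.5.
Planner sets c_i = Σα_j = 9 for every i, so G^SO = 4·9 = 36.
W^SO = (Σα)·G^SO − ½·4·(Σα)² = (4/2)·9² = 162.
Deadweight loss = W^SO − W^NE = 92.5.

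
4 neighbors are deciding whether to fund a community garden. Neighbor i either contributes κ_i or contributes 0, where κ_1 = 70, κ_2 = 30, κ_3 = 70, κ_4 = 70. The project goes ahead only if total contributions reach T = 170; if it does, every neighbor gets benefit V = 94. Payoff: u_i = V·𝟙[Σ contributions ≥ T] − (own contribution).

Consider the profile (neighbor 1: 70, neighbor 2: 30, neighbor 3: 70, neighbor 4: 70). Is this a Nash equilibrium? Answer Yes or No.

No

Total = 240 ≥ 170: provided.
Neighbor 1 (pledges 70, payoff 24): dropping to 0 → total 170, payoff 94. Profitable deviation.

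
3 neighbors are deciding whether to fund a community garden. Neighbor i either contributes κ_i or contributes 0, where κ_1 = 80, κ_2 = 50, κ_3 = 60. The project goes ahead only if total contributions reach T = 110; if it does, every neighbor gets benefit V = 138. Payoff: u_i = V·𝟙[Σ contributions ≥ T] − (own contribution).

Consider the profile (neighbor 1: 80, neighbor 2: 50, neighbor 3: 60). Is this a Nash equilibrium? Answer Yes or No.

Total = 190 ≥ 110: provided.
Neighbor 1 (pledges 80, payoff 58): dropping to 0 → total 110, payoff 138. Profitable deviation.

No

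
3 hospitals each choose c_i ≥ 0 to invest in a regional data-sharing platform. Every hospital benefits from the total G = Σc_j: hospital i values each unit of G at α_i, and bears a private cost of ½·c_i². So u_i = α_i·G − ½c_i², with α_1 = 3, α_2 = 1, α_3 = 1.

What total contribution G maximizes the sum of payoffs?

15

Planner FOC: ∂(Σu_j)/∂c_i = (Σα_j) − c_i = 0, so c_i^SO = Σα_j = 5 for every i; G^SO = 15.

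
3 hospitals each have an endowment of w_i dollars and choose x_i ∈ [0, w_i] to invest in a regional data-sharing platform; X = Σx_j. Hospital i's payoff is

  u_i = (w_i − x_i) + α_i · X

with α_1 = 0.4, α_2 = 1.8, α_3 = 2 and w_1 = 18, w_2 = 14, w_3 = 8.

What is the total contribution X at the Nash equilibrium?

22

∂u_i/∂x_i = α_i − 1, so hospital i contributes w_i if α_i > 1, else 0.
α_i > 1 for i ∈ {2, 3}; NE contributions (0, 14, 8), X = 22.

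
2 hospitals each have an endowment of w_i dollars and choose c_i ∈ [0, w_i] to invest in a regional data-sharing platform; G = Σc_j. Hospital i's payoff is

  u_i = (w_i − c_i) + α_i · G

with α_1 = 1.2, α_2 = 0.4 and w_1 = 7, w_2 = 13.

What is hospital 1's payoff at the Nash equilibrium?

∂u_i/∂c_i = α_i − 1, so hospital i contributes w_i if α_i > 1, else 0.
α_i > 1 for i ∈ {1}; NE contributions (7, 0), G = 7.
u_1 = (7 − 7) + 1.2·7 = 8.4.

8.4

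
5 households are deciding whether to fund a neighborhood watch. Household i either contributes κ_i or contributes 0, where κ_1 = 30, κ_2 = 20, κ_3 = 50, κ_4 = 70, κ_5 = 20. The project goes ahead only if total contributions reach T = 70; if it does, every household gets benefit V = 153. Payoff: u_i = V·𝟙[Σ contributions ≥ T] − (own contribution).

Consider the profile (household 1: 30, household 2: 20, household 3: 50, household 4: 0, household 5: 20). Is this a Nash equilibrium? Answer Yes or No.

No

Total = 120 ≥ 70: provided.
Household 1 (pledges 30, payoff 123): dropping to 0 → total 90, payoff 153. Profitable deviation.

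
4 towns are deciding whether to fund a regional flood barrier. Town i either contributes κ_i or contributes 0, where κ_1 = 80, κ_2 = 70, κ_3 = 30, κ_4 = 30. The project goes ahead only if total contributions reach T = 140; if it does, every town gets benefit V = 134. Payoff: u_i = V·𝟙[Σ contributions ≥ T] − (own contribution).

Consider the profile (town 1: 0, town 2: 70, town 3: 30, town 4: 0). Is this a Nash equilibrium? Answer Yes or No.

Total = 100 < 140: not provided.
Town 1 (pledges 0, payoff 0): pledging 80 → total 180, payoff 54. Profitable deviation.

No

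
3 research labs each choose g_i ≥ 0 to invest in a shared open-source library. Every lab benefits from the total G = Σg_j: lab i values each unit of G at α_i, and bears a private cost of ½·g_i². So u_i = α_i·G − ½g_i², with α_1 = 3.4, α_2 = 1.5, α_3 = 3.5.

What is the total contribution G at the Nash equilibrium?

Lab i's FOC: ∂u_i/∂g_i = α_i − g_i = 0, so g_i* = α_i.
NE contributions = (3.4, 1.5, 3.5); G = 8.4.

8.4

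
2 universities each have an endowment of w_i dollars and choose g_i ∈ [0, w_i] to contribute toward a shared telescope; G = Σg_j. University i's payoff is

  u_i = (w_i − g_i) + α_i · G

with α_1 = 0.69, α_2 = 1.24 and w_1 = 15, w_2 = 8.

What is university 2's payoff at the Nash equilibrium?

∂u_i/∂g_i = α_i − 1, so university i contributes w_i if α_i > 1, else 0.
α_i > 1 for i ∈ {2}; NE contributions (0, 8), G = 8.
u_2 = (8 − 8) + 1.24·8 = 9.92.

9.92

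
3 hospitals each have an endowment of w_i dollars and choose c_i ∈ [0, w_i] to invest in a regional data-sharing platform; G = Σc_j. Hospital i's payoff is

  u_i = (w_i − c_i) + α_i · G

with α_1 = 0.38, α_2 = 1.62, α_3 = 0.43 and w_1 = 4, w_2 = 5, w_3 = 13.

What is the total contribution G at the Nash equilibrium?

5

∂u_i/∂c_i = α_i − 1, so hospital i contributes w_i if α_i > 1, else 0.
α_i > 1 for i ∈ {2}; NE contributions (0, 5, 0), G = 5.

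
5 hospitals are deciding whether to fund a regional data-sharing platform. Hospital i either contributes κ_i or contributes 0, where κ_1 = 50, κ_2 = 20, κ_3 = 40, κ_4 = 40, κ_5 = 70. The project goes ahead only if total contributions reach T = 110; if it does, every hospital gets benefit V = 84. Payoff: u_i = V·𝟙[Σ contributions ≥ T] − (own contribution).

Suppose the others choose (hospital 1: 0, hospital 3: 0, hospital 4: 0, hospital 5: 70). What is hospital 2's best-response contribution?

Others' total = 70. Even contributing 20 gives 90 < 110: no benefit either way.
Best response: 0.

0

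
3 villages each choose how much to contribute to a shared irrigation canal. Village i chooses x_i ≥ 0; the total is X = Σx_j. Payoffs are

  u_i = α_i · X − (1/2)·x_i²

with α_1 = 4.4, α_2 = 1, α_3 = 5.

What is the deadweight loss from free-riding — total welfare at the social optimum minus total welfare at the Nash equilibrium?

Village i's FOC: ∂u_i/∂x_i = α_i − x_i = 0, so x_i* = α_i.
NE contributions = (4.4, 1, 5); X = 10.4.
W^NE = (Σα)·X − ½Σα_i² = 10.4² − ½·45.36 = 85.48.
Planner sets x_i = Σα_j = 10.4 for every i, so X^SO = 3·10.4 = 31.2.
W^SO = (Σα)·X^SO − ½·3·(Σα)² = (3/2)·10.4² = 162.24.
Deadweight loss = W^SO − W^NE = 76.76.

76.76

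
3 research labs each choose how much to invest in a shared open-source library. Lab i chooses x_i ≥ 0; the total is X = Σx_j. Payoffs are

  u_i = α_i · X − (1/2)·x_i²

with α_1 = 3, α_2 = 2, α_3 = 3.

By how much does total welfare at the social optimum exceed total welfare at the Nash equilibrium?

Lab i's FOC: ∂u_i/∂x_i = α_i − x_i = 0, so x_i* = α_i.
NE contributions = (3, 2, 3); X = 8.
W^NE = (Σα)·X − ½Σα_i² = 8² − ½·22 = 53.
Planner sets x_i = Σα_j = 8 for every i, so X^SO = 3·8 = 24.
W^SO = (Σα)·X^SO − ½·3·(Σα)² = (3/2)·8² = 96.
Deadweight loss = W^SO − W^NE = 43.

43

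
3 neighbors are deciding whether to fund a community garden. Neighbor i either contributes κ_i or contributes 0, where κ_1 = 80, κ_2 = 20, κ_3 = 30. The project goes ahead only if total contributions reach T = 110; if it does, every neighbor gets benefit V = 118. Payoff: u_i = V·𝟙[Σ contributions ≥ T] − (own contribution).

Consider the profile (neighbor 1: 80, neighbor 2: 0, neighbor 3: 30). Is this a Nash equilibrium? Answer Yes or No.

Total = 110 ≥ 110: provided.
Neighbor 1 (pledges 80, payoff 38): dropping to 0 → total 30, payoff 0. No gain.
Neighbor 2 (pledges 0, payoff 118): pledging 20 → total 130, payoff 98. No gain.
Neighbor 3 (pledges 30, payoff 88): dropping to 0 → total 80, payoff 0. No gain.

Yes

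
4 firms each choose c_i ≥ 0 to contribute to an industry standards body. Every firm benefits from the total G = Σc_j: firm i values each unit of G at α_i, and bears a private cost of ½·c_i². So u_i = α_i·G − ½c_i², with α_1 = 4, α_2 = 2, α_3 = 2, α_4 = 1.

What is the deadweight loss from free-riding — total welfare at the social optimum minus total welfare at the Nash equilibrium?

93.5

Firm i's FOC: ∂u_i/∂c_i = α_i − c_i = 0, so c_i* = α_i.
NE contributions = (4, 2, 2, 1); G = 9.
W^NE = (Σα)·G − ½Σα_i² = 9² − ½·25 = 68.5.
Planner sets c_i = Σα_j = 9 for every i, so G^SO = 4·9 = 36.
W^SO = (Σα)·G^SO − ½·4·(Σα)² = (4/2)·9² = 162.
Deadweight loss = W^SO − W^NE = 93.5.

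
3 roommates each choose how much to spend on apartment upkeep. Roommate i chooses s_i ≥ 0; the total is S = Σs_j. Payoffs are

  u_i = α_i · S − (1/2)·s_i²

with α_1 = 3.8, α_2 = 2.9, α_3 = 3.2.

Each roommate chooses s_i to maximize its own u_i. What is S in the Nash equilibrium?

Roommate i's FOC: ∂u_i/∂s_i = α_i − s_i = 0, so s_i* = α_i.
NE contributions = (3.8, 2.9, 3.2); S = 9.9.

9.9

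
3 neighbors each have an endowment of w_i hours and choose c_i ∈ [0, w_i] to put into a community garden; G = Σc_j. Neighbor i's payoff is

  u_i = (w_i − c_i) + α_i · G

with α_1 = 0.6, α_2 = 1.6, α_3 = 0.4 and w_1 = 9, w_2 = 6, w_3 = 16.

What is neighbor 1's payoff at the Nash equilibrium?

12.6

∂u_i/∂c_i = α_i − 1, so neighbor i contributes w_i if α_i > 1, else 0.
α_i > 1 for i ∈ {2}; NE contributions (0, 6, 0), G = 6.
u_1 = (9 − 0) + 0.6·6 = 12.6.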